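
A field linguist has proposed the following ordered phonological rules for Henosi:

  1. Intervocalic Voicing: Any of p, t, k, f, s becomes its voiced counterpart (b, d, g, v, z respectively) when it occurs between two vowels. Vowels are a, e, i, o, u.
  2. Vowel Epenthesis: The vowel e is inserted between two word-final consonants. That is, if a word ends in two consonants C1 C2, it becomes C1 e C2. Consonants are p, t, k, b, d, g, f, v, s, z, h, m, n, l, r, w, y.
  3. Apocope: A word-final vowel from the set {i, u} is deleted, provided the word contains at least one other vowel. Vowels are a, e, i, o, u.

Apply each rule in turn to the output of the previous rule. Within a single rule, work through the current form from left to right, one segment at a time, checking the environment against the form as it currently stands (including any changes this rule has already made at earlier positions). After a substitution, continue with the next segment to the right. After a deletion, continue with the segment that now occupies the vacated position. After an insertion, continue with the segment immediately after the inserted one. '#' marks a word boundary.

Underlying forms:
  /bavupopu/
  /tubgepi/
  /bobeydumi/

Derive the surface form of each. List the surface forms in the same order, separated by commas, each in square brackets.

[bavubob], [tubgeb], [bobeydum]

/bavupopu/:
  1 Intervocalic Voicing: [bavupopu] → [bavubobu]
  2 Vowel Epenthesis: no change — [bavubobu]
  3 Apocope: [bavubobu] → [bavubob]
/tubgepi/:
  1 Intervocalic Voicing: [tubgepi] → [tubgebi]
  2 Vowel Epenthesis: no change — [tubgebi]
  3 Apocope: [tubgebi] → [tubgeb]
/bobeydumi/:
  1 Intervocalic Voicing: no change — [bobeydumi]
  2 Vowel Epenthesis: no change — [bobeydumi]
  3 Apocope: [bobeydumi] → [bobeydum]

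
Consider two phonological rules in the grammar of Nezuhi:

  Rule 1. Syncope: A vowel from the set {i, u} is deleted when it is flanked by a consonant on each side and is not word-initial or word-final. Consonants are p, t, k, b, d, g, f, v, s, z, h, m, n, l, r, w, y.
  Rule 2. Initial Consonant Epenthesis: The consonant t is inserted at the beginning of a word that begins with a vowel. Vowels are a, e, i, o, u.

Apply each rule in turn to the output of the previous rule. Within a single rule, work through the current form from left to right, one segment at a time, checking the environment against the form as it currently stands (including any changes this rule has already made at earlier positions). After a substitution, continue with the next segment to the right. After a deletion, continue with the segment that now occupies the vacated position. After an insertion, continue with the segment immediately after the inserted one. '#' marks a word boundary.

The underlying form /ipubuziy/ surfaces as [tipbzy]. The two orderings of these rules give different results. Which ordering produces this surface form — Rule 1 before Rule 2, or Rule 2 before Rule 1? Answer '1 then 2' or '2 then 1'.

Order 1 then 2:
  1 Syncope: [ipubuziy] → [ipbzy]
  2 Initial Consonant Epenthesis: [ipbzy] → [tipbzy]
  result: [tipbzy]
Order 2 then 1:
  2 Initial Consonant Epenthesis: [ipubuziy] → [tipubuziy]
  1 Syncope: [tipubuziy] → [tpbzy]
  result: [tpbzy]

1 then 2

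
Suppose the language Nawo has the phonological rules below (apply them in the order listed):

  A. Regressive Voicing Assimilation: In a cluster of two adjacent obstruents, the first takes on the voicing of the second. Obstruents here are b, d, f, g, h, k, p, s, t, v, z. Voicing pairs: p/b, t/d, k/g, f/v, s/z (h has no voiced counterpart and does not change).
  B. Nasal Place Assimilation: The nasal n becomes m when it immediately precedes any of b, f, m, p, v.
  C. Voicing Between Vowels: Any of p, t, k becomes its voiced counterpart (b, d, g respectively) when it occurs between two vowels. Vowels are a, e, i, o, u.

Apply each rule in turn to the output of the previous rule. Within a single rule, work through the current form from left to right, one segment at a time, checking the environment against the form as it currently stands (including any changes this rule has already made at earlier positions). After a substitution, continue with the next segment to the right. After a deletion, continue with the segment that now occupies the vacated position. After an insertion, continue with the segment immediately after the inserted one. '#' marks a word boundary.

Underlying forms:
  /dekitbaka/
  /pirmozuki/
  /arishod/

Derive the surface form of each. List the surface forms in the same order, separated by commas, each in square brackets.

/dekitbaka/:
  A Regressive Voicing Assimilation: [dekitbaka] → [dekidbaka]
  B Nasal Place Assimilation: no change — [dekidbaka]
  C Voicing Between Vowels: [dekidbaka] → [degidbaga]
/pirmozuki/:
  A Regressive Voicing Assimilation: no change — [pirmozuki]
  B Nasal Place Assimilation: no change — [pirmozuki]
  C Voicing Between Vowels: [pirmozuki] → [pirmozugi]
/arishod/:
  A Regressive Voicing Assimilation: no change — [arishod]
  B Nasal Place Assimilation: no change — [arishod]
  C Voicing Between Vowels: no change — [arishod]

[degidbaga], [pirmozugi], [arishod]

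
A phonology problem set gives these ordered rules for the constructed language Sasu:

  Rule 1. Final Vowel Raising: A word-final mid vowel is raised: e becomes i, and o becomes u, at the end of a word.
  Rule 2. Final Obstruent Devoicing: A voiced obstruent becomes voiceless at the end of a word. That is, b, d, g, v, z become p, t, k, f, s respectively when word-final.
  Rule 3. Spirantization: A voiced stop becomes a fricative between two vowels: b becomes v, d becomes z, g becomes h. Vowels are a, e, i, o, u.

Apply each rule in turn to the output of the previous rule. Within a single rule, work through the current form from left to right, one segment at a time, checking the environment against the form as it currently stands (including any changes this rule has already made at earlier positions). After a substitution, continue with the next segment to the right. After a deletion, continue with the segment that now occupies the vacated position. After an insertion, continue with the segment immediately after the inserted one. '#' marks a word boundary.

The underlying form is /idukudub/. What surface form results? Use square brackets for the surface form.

[izukuzup]

Rule 1 Final Vowel Raising: no change — [idukudub]
Rule 2 Final Obstruent Devoicing: [idukudub] → [idukudup]
Rule 3 Spirantization: [idukudup] → [izukuzup]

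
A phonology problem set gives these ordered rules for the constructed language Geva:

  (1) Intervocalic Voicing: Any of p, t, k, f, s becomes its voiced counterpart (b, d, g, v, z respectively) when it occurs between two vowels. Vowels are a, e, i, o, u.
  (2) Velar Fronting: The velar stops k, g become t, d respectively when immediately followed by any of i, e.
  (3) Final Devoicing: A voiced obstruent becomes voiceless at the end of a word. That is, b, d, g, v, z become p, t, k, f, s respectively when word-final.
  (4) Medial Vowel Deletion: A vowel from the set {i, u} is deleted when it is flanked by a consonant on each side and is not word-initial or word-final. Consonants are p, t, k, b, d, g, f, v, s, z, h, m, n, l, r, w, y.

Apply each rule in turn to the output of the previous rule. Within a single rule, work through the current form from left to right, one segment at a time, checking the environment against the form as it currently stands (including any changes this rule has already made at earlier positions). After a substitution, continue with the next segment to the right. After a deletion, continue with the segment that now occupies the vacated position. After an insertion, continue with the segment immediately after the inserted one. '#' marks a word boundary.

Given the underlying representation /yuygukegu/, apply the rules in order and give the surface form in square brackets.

(1) Intervocalic Voicing: [yuygukegu] → [yuygugegu]
(2) Velar Fronting: [yuygugegu] → [yuygudegu]
(3) Final Devoicing: no change — [yuygudegu]
(4) Medial Vowel Deletion: [yuygudegu] → [yygdegu]

[yygdegu]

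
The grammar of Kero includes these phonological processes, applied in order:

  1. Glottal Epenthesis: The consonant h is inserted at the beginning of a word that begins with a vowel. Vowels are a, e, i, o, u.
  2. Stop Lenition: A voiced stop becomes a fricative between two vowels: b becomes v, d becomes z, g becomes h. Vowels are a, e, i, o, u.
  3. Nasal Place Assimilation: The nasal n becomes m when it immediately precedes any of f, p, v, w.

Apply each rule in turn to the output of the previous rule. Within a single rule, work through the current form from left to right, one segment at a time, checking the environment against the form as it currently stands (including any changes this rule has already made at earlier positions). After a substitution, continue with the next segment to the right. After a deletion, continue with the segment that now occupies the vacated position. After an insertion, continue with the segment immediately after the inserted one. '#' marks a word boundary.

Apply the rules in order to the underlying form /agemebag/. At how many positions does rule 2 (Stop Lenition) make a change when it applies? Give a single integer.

1 Glottal Epenthesis: [agemebag] → [hagemebag]
2 Stop Lenition: [hagemebag] → [hahemevag]
3 Nasal Place Assimilation: no change — [hahemevag]
Rule 2 changed 2 position(s).

2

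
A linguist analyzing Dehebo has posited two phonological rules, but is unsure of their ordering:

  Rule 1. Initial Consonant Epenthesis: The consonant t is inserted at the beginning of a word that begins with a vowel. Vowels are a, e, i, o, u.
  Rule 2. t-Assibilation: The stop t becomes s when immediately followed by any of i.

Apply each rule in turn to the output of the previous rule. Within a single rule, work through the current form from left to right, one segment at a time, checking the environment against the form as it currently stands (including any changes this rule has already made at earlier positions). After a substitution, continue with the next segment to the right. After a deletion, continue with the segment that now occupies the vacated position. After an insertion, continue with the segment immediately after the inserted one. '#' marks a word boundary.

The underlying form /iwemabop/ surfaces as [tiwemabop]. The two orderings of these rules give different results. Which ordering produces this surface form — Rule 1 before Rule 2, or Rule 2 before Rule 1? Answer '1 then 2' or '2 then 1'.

Order 1 then 2:
  1 Initial Consonant Epenthesis: [iwemabop] → [tiwemabop]
  2 t-Assibilation: [tiwemabop] → [siwemabop]
  result: [siwemabop]
Order 2 then 1:
  2 t-Assibilation: no change — [iwemabop]
  1 Initial Consonant Epenthesis: [iwemabop] → [tiwemabop]
  result: [tiwemabop]

2 then 1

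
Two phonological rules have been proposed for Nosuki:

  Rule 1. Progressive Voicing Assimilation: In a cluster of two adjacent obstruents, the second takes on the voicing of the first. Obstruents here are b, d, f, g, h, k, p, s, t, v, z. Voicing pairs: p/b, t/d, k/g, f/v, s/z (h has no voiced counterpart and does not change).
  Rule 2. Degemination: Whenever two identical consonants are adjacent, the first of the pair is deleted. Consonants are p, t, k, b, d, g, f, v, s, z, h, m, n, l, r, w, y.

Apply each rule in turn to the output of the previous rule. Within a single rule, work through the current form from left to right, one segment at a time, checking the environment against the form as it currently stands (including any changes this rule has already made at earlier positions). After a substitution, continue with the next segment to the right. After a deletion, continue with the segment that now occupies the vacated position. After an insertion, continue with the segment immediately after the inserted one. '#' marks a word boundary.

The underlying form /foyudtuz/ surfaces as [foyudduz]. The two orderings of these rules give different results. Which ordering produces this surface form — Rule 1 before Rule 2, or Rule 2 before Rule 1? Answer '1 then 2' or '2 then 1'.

Order 1 then 2:
  1 Progressive Voicing Assimilation: [foyudtuz] → [foyudduz]
  2 Degemination: [foyudduz] → [foyuduz]
  result: [foyuduz]
Order 2 then 1:
  2 Degemination: no change — [foyudtuz]
  1 Progressive Voicing Assimilation: [foyudtuz] → [foyudduz]
  result: [foyudduz]

2 then 1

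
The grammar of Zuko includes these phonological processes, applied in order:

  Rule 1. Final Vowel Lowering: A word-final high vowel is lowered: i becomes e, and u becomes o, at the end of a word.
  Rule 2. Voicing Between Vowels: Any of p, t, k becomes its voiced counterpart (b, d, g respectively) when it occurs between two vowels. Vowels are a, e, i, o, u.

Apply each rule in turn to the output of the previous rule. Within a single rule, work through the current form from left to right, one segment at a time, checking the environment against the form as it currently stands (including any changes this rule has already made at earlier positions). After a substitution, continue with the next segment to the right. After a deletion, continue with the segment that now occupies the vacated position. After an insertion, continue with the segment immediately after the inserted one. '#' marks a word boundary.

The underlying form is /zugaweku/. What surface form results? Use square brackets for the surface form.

Rule 1 Final Vowel Lowering: [zugaweku] → [zugaweko]
Rule 2 Voicing Between Vowels: [zugaweko] → [zugawego]

[zugawego]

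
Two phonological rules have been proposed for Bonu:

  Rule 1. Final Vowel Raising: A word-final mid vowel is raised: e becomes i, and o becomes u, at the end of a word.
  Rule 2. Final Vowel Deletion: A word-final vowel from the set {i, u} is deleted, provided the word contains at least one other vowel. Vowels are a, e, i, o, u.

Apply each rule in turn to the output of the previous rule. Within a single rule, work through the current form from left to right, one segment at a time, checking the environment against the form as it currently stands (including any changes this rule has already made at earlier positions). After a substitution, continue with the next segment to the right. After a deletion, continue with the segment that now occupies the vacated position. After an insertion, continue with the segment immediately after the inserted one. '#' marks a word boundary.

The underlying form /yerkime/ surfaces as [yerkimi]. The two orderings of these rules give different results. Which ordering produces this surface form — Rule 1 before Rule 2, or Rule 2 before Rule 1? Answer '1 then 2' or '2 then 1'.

Order 1 then 2:
  1 Final Vowel Raising: [yerkime] → [yerkimi]
  2 Final Vowel Deletion: [yerkimi] → [yerkim]
  result: [yerkim]
Order 2 then 1:
  2 Final Vowel Deletion: no change — [yerkime]
  1 Final Vowel Raising: [yerkime] → [yerkimi]
  result: [yerkimi]

2 then 1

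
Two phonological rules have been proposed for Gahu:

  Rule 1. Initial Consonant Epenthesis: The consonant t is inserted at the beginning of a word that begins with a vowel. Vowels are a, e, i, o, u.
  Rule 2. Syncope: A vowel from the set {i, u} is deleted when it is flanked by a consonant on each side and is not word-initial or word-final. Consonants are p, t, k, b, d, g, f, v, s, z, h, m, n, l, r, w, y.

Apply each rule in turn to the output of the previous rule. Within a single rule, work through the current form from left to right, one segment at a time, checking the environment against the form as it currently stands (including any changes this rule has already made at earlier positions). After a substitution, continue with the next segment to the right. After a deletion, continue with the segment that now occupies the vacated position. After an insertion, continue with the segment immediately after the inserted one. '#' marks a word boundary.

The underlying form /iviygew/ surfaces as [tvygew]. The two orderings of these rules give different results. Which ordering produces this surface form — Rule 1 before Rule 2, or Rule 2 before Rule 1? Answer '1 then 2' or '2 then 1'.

Order 1 then 2:
  1 Initial Consonant Epenthesis: [iviygew] → [tiviygew]
  2 Syncope: [tiviygew] → [tvygew]
  result: [tvygew]
Order 2 then 1:
  2 Syncope: [iviygew] → [ivygew]
  1 Initial Consonant Epenthesis: [ivygew] → [tivygew]
  result: [tivygew]

1 then 2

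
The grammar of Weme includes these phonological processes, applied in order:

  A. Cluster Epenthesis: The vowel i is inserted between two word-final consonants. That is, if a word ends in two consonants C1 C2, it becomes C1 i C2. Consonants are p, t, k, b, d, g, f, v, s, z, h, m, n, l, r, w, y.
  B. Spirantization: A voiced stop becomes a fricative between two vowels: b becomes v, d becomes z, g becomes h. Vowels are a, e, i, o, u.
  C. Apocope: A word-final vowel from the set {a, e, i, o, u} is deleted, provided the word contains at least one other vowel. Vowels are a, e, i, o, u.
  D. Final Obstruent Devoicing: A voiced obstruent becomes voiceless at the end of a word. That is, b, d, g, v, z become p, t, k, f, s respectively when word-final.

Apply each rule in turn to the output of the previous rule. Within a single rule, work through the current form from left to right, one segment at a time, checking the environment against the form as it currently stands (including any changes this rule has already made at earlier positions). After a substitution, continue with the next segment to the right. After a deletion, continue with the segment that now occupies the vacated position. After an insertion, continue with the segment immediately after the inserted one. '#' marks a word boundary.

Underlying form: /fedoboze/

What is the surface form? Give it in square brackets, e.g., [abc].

[fezovos]

A Cluster Epenthesis: no change — [fedoboze]
B Spirantization: [fedoboze] → [fezovoze]
C Apocope: [fezovoze] → [fezovoz]
D Final Obstruent Devoicing: [fezovoz] → [fezovos]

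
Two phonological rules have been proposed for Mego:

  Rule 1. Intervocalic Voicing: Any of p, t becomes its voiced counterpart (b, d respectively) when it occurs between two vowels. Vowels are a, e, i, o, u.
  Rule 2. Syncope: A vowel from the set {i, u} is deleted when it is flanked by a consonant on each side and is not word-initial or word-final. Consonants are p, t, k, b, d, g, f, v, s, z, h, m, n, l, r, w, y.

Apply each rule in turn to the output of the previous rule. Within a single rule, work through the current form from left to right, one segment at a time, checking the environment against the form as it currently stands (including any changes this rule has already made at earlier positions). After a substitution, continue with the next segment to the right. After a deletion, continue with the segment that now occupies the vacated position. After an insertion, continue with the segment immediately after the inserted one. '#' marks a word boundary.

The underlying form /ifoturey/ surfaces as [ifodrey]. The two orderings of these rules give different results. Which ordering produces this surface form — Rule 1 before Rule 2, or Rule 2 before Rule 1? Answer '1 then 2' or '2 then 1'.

Order 1 then 2:
  1 Intervocalic Voicing: [ifoturey] → [ifodurey]
  2 Syncope: [ifodurey] → [ifodrey]
  result: [ifodrey]
Order 2 then 1:
  2 Syncope: [ifoturey] → [ifotrey]
  1 Intervocalic Voicing: no change — [ifotrey]
  result: [ifotrey]

1 then 2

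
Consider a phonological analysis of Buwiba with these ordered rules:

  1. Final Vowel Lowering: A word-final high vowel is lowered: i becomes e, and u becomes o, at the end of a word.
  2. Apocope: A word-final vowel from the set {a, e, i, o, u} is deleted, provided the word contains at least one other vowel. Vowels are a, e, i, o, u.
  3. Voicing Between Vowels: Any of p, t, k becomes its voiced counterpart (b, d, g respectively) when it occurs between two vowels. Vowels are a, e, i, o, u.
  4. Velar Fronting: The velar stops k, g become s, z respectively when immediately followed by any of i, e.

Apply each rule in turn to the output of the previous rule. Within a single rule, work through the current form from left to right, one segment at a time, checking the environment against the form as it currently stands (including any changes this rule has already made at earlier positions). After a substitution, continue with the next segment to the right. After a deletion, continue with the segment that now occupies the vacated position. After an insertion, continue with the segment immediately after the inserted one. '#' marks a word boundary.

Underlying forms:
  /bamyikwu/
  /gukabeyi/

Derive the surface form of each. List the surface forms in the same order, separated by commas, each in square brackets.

/bamyikwu/:
  1 Final Vowel Lowering: [bamyikwu] → [bamyikwo]
  2 Apocope: [bamyikwo] → [bamyikw]
  3 Voicing Between Vowels: no change — [bamyikw]
  4 Velar Fronting: no change — [bamyikw]
/gukabeyi/:
  1 Final Vowel Lowering: [gukabeyi] → [gukabeye]
  2 Apocope: [gukabeye] → [gukabey]
  3 Voicing Between Vowels: [gukabey] → [gugabey]
  4 Velar Fronting: no change — [gugabey]

[bamyikw], [gugabey]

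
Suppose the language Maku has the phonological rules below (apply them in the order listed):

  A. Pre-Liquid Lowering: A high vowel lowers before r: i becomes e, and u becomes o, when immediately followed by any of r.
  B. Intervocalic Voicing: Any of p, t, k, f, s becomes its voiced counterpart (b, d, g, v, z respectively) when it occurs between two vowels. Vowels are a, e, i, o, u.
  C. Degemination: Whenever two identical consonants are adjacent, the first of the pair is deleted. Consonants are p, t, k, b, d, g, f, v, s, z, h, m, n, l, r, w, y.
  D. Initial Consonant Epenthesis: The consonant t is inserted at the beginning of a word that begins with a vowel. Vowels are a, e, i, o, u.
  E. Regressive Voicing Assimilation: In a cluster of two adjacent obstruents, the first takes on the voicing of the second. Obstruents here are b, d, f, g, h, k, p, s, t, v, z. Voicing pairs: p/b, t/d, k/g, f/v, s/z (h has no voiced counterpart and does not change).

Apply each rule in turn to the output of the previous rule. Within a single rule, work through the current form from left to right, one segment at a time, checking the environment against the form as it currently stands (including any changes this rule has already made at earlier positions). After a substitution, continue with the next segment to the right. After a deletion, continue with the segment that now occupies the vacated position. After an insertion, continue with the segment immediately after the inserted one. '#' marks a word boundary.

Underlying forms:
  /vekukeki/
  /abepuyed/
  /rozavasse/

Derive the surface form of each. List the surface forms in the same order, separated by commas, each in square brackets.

/vekukeki/:
  A Pre-Liquid Lowering: no change — [vekukeki]
  B Intervocalic Voicing: [vekukeki] → [vegugegi]
  C Degemination: no change — [vegugegi]
  D Initial Consonant Epenthesis: no change — [vegugegi]
  E Regressive Voicing Assimilation: no change — [vegugegi]
/abepuyed/:
  A Pre-Liquid Lowering: no change — [abepuyed]
  B Intervocalic Voicing: [abepuyed] → [abebuyed]
  C Degemination: no change — [abebuyed]
  D Initial Consonant Epenthesis: [abebuyed] → [tabebuyed]
  E Regressive Voicing Assimilation: no change — [tabebuyed]
/rozavasse/:
  A Pre-Liquid Lowering: no change — [rozavasse]
  B Intervocalic Voicing: no change — [rozavasse]
  C Degemination: [rozavasse] → [rozavase]
  D Initial Consonant Epenthesis: no change — [rozavase]
  E Regressive Voicing Assimilation: no change — [rozavase]

[vegugegi], [tabebuyed], [rozavase]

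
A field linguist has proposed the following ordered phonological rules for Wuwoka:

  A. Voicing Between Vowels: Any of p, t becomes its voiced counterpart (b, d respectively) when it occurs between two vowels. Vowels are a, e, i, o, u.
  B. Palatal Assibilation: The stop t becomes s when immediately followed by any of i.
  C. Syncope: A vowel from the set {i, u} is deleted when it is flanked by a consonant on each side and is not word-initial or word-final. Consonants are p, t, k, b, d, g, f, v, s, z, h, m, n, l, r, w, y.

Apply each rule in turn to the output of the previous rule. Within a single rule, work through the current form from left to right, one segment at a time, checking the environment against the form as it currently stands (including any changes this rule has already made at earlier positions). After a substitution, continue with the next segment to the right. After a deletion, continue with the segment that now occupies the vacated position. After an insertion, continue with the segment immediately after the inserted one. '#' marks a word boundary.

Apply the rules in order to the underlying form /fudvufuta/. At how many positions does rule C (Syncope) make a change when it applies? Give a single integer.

3

A Voicing Between Vowels: [fudvufuta] → [fudvufuda]
B Palatal Assibilation: no change — [fudvufuda]
C Syncope: [fudvufuda] → [fdvfda]
Rule C changed 3 position(s).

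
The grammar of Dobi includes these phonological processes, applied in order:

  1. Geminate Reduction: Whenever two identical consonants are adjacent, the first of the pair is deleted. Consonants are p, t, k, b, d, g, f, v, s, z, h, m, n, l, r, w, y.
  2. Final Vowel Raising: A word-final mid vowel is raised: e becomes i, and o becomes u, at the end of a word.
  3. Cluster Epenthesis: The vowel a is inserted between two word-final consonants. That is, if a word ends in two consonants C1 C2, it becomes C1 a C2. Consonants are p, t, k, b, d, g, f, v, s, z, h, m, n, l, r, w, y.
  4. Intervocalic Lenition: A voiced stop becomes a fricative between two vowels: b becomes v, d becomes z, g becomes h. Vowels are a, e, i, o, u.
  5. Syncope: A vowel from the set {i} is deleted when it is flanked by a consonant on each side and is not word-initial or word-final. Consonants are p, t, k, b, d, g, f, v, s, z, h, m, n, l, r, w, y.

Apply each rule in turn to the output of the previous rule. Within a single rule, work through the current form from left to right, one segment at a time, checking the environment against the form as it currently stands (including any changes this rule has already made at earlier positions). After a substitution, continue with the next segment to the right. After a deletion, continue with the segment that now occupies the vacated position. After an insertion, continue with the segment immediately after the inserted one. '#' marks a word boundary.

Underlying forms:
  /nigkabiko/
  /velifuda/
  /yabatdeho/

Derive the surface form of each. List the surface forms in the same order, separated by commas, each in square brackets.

/nigkabiko/:
  1 Geminate Reduction: no change — [nigkabiko]
  2 Final Vowel Raising: [nigkabiko] → [nigkabiku]
  3 Cluster Epenthesis: no change — [nigkabiku]
  4 Intervocalic Lenition: [nigkabiku] → [nigkaviku]
  5 Syncope: [nigkaviku] → [ngkavku]
/velifuda/:
  1 Geminate Reduction: no change — [velifuda]
  2 Final Vowel Raising: no change — [velifuda]
  3 Cluster Epenthesis: no change — [velifuda]
  4 Intervocalic Lenition: [velifuda] → [velifuza]
  5 Syncope: [velifuza] → [velfuza]
/yabatdeho/:
  1 Geminate Reduction: no change — [yabatdeho]
  2 Final Vowel Raising: [yabatdeho] → [yabatdehu]
  3 Cluster Epenthesis: no change — [yabatdehu]
  4 Intervocalic Lenition: [yabatdehu] → [yavatdehu]
  5 Syncope: no change — [yavatdehu]

[ngkavku], [velfuza], [yavatdehu]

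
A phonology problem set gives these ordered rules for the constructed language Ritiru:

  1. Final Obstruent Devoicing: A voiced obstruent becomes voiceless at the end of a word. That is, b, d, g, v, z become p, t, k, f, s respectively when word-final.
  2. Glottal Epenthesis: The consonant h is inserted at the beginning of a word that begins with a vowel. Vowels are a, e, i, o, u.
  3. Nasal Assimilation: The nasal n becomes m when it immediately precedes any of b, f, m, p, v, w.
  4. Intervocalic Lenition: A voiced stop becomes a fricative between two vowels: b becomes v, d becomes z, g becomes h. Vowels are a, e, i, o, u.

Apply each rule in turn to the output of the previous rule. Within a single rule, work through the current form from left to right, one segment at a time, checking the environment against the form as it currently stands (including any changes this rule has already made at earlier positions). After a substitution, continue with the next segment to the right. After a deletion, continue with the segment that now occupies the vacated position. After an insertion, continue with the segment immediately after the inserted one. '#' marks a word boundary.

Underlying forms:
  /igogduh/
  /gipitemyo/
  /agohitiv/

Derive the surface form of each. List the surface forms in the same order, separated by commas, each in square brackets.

[hihogduh], [gipitemyo], [hahohitif]

/igogduh/:
  1 Final Obstruent Devoicing: no change — [igogduh]
  2 Glottal Epenthesis: [igogduh] → [higogduh]
  3 Nasal Assimilation: no change — [higogduh]
  4 Intervocalic Lenition: [higogduh] → [hihogduh]
/gipitemyo/:
  1 Final Obstruent Devoicing: no change — [gipitemyo]
  2 Glottal Epenthesis: no change — [gipitemyo]
  3 Nasal Assimilation: no change — [gipitemyo]
  4 Intervocalic Lenition: no change — [gipitemyo]
/agohitiv/:
  1 Final Obstruent Devoicing: [agohitiv] → [agohitif]
  2 Glottal Epenthesis: [agohitif] → [hagohitif]
  3 Nasal Assimilation: no change — [hagohitif]
  4 Intervocalic Lenition: [hagohitif] → [hahohitif]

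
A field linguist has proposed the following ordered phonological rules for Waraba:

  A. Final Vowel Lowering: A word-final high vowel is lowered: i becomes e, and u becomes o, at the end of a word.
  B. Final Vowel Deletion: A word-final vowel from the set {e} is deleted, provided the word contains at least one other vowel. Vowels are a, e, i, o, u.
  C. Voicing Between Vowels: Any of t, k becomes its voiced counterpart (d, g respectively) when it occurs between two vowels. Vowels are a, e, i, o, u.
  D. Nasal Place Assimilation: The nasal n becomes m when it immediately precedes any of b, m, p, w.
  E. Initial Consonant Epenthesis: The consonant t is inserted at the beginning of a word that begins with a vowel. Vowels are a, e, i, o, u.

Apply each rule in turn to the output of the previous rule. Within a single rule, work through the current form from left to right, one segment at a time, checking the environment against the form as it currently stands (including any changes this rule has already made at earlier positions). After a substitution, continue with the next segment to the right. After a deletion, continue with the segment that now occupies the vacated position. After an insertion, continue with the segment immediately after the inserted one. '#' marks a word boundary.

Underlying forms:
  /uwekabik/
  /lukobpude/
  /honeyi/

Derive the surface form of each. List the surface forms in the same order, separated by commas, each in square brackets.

/uwekabik/:
  A Final Vowel Lowering: no change — [uwekabik]
  B Final Vowel Deletion: no change — [uwekabik]
  C Voicing Between Vowels: [uwekabik] → [uwegabik]
  D Nasal Place Assimilation: no change — [uwegabik]
  E Initial Consonant Epenthesis: [uwegabik] → [tuwegabik]
/lukobpude/:
  A Final Vowel Lowering: no change — [lukobpude]
  B Final Vowel Deletion: [lukobpude] → [lukobpud]
  C Voicing Between Vowels: [lukobpud] → [lugobpud]
  D Nasal Place Assimilation: no change — [lugobpud]
  E Initial Consonant Epenthesis: no change — [lugobpud]
/honeyi/:
  A Final Vowel Lowering: [honeyi] → [honeye]
  B Final Vowel Deletion: [honeye] → [honey]
  C Voicing Between Vowels: no change — [honey]
  D Nasal Place Assimilation: no change — [honey]
  E Initial Consonant Epenthesis: no change — [honey]

[tuwegabik], [lugobpud], [honey]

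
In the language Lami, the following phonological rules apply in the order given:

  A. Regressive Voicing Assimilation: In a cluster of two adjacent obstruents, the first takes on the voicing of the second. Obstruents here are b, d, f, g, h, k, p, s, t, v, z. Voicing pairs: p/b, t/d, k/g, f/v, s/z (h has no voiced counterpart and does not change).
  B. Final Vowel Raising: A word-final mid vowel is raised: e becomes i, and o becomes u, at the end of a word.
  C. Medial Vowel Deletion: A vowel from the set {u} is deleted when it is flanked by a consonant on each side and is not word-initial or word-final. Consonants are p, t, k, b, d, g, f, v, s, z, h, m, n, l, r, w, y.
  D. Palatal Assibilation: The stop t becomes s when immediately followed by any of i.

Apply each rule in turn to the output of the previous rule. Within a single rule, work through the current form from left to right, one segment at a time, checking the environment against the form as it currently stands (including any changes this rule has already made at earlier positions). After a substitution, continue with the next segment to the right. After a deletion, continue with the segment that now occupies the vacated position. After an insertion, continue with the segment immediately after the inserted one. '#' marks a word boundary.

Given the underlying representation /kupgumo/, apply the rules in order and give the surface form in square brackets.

A Regressive Voicing Assimilation: [kupgumo] → [kubgumo]
B Final Vowel Raising: [kubgumo] → [kubgumu]
C Medial Vowel Deletion: [kubgumu] → [kbgmu]
D Palatal Assibilation: no change — [kbgmu]

[kbgmu]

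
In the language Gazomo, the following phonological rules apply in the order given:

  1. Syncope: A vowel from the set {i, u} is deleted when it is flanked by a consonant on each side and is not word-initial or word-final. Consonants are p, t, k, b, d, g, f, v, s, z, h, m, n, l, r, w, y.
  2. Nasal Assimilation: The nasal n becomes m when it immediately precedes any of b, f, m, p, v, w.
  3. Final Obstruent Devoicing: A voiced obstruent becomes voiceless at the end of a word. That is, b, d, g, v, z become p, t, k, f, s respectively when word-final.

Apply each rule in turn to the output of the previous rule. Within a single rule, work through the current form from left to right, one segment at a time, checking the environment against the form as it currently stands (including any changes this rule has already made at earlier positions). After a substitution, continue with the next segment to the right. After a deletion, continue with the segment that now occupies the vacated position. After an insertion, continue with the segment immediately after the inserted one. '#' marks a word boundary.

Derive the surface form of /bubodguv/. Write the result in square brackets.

[bbodgf]

1 Syncope: [bubodguv] → [bbodgv]
2 Nasal Assimilation: no change — [bbodgv]
3 Final Obstruent Devoicing: [bbodgv] → [bbodgf]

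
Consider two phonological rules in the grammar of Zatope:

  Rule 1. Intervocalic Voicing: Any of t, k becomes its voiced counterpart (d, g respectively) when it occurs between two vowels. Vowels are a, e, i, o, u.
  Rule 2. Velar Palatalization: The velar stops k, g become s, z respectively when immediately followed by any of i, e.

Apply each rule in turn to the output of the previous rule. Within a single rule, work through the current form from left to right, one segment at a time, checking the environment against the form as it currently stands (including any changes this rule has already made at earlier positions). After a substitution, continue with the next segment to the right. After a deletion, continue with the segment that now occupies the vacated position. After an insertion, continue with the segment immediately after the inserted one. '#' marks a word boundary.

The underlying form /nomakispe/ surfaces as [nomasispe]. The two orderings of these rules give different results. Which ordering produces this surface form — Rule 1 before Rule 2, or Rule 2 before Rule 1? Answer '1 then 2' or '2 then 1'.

Order 1 then 2:
  1 Intervocalic Voicing: [nomakispe] → [nomagispe]
  2 Velar Palatalization: [nomagispe] → [nomazispe]
  result: [nomazispe]
Order 2 then 1:
  2 Velar Palatalization: [nomakispe] → [nomasispe]
  1 Intervocalic Voicing: no change — [nomasispe]
  result: [nomasispe]

2 then 1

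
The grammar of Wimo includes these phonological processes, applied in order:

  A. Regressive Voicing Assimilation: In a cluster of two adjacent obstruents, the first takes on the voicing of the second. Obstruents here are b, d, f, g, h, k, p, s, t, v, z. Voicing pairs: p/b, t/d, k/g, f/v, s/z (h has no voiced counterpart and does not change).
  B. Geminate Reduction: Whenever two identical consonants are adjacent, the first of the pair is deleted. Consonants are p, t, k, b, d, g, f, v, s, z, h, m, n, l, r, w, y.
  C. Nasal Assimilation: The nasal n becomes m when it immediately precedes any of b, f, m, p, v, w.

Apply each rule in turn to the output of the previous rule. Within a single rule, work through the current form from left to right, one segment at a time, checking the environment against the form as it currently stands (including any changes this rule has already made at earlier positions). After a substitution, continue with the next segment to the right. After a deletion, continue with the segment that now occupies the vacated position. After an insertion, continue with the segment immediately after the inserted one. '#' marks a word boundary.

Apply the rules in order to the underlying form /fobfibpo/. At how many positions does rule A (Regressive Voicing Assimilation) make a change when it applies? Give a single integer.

A Regressive Voicing Assimilation: [fobfibpo] → [fopfippo]
B Geminate Reduction: [fopfippo] → [fopfipo]
C Nasal Assimilation: no change — [fopfipo]
Rule A changed 2 position(s).

2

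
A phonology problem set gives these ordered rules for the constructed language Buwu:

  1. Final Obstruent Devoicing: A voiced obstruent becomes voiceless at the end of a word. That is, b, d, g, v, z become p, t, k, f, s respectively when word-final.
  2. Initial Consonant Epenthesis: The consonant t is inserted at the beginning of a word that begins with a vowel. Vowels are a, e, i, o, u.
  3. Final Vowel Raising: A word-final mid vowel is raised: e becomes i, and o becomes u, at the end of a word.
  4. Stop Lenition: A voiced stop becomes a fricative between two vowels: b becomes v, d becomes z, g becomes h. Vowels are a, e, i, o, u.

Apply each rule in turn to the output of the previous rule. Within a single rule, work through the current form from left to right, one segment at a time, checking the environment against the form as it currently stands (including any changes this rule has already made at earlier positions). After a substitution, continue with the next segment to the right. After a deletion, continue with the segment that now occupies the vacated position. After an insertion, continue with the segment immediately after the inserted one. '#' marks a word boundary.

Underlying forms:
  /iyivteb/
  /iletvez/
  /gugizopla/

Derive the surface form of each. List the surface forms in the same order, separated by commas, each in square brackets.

/iyivteb/:
  1 Final Obstruent Devoicing: [iyivteb] → [iyivtep]
  2 Initial Consonant Epenthesis: [iyivtep] → [tiyivtep]
  3 Final Vowel Raising: no change — [tiyivtep]
  4 Stop Lenition: no change — [tiyivtep]
/iletvez/:
  1 Final Obstruent Devoicing: [iletvez] → [iletves]
  2 Initial Consonant Epenthesis: [iletves] → [tiletves]
  3 Final Vowel Raising: no change — [tiletves]
  4 Stop Lenition: no change — [tiletves]
/gugizopla/:
  1 Final Obstruent Devoicing: no change — [gugizopla]
  2 Initial Consonant Epenthesis: no change — [gugizopla]
  3 Final Vowel Raising: no change — [gugizopla]
  4 Stop Lenition: [gugizopla] → [guhizopla]

[tiyivtep], [tiletves], [guhizopla]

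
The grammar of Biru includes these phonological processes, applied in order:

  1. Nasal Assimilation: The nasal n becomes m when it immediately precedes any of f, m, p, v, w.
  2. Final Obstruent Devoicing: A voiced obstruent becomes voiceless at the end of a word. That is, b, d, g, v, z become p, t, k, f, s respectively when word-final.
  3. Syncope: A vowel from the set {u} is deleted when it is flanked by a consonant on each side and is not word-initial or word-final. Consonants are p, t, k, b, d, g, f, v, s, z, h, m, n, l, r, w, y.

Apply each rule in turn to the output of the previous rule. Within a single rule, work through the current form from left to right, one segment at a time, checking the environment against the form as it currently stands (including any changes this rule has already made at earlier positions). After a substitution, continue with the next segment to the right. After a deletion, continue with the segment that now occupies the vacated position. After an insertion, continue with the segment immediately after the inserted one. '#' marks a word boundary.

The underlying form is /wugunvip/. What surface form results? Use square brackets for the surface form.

[wgmvip]

1 Nasal Assimilation: [wugunvip] → [wugumvip]
2 Final Obstruent Devoicing: no change — [wugumvip]
3 Syncope: [wugumvip] → [wgmvip]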